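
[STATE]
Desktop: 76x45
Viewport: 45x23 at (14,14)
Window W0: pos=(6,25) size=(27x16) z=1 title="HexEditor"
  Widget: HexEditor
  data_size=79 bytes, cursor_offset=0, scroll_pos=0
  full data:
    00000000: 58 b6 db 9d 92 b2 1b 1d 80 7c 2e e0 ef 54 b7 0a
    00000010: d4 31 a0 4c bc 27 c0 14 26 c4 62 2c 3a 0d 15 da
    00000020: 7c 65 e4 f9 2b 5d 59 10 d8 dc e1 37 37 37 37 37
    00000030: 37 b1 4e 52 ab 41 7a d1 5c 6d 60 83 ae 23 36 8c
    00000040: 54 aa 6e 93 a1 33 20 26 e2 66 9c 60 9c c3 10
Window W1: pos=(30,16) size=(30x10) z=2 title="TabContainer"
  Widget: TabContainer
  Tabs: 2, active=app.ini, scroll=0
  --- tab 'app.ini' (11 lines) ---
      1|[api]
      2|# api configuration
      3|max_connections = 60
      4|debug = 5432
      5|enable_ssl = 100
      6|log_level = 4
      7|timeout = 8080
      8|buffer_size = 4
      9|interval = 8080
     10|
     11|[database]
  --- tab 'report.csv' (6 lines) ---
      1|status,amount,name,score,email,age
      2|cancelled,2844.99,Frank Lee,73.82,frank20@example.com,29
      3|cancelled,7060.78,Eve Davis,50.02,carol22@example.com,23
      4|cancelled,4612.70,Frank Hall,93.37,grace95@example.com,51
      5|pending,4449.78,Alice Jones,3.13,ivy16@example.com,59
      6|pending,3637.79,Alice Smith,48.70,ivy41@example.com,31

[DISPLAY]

                                             
                                             
                ┏━━━━━━━━━━━━━━━━━━━━━━━━━━━━
                ┃ TabContainer               
                ┠────────────────────────────
                ┃[app.ini]│ report.csv       
                ┃────────────────────────────
                ┃[api]                       
                ┃# api configuration         
                ┃max_connections = 60        
                ┃debug = 5432                
━━━━━━━━━━━━━━━━┗━━━━━━━━━━━━━━━━━━━━━━━━━━━━
tor               ┃                          
──────────────────┨                          
0  58 b6 db 9d 92 ┃                          
0  d4 31 a0 4c bc ┃                          
0  7c 65 e4 f9 2b ┃                          
0  37 b1 4e 52 ab ┃                          
0  54 aa 6e 93 a1 ┃                          
                  ┃                          
                  ┃                          
                  ┃                          
                  ┃                          


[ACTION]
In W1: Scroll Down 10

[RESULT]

                                             
                                             
                ┏━━━━━━━━━━━━━━━━━━━━━━━━━━━━
                ┃ TabContainer               
                ┠────────────────────────────
                ┃[app.ini]│ report.csv       
                ┃────────────────────────────
                ┃[database]                  
                ┃                            
                ┃                            
                ┃                            
━━━━━━━━━━━━━━━━┗━━━━━━━━━━━━━━━━━━━━━━━━━━━━
tor               ┃                          
──────────────────┨                          
0  58 b6 db 9d 92 ┃                          
0  d4 31 a0 4c bc ┃                          
0  7c 65 e4 f9 2b ┃                          
0  37 b1 4e 52 ab ┃                          
0  54 aa 6e 93 a1 ┃                          
                  ┃                          
                  ┃                          
                  ┃                          
                  ┃                          


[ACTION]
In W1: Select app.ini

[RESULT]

                                             
                                             
                ┏━━━━━━━━━━━━━━━━━━━━━━━━━━━━
                ┃ TabContainer               
                ┠────────────────────────────
                ┃[app.ini]│ report.csv       
                ┃────────────────────────────
                ┃[api]                       
                ┃# api configuration         
                ┃max_connections = 60        
                ┃debug = 5432                
━━━━━━━━━━━━━━━━┗━━━━━━━━━━━━━━━━━━━━━━━━━━━━
tor               ┃                          
──────────────────┨                          
0  58 b6 db 9d 92 ┃                          
0  d4 31 a0 4c bc ┃                          
0  7c 65 e4 f9 2b ┃                          
0  37 b1 4e 52 ab ┃                          
0  54 aa 6e 93 a1 ┃                          
                  ┃                          
                  ┃                          
                  ┃                          
                  ┃                          


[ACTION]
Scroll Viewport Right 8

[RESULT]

                                             
                                             
        ┏━━━━━━━━━━━━━━━━━━━━━━━━━━━━┓       
        ┃ TabContainer               ┃       
        ┠────────────────────────────┨       
        ┃[app.ini]│ report.csv       ┃       
        ┃────────────────────────────┃       
        ┃[api]                       ┃       
        ┃# api configuration         ┃       
        ┃max_connections = 60        ┃       
        ┃debug = 5432                ┃       
━━━━━━━━┗━━━━━━━━━━━━━━━━━━━━━━━━━━━━┛       
          ┃                                  
──────────┨                                  
 db 9d 92 ┃                                  
 a0 4c bc ┃                                  
 e4 f9 2b ┃                                  
 4e 52 ab ┃                                  
 6e 93 a1 ┃                                  
          ┃                                  
          ┃                                  
          ┃                                  
          ┃                                  


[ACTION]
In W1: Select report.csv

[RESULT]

                                             
                                             
        ┏━━━━━━━━━━━━━━━━━━━━━━━━━━━━┓       
        ┃ TabContainer               ┃       
        ┠────────────────────────────┨       
        ┃ app.ini │[report.csv]      ┃       
        ┃────────────────────────────┃       
        ┃status,amount,name,score,ema┃       
        ┃cancelled,2844.99,Frank Lee,┃       
        ┃cancelled,7060.78,Eve Davis,┃       
        ┃cancelled,4612.70,Frank Hall┃       
━━━━━━━━┗━━━━━━━━━━━━━━━━━━━━━━━━━━━━┛       
          ┃                                  
──────────┨                                  
 db 9d 92 ┃                                  
 a0 4c bc ┃                                  
 e4 f9 2b ┃                                  
 4e 52 ab ┃                                  
 6e 93 a1 ┃                                  
          ┃                                  
          ┃                                  
          ┃                                  
          ┃                                  


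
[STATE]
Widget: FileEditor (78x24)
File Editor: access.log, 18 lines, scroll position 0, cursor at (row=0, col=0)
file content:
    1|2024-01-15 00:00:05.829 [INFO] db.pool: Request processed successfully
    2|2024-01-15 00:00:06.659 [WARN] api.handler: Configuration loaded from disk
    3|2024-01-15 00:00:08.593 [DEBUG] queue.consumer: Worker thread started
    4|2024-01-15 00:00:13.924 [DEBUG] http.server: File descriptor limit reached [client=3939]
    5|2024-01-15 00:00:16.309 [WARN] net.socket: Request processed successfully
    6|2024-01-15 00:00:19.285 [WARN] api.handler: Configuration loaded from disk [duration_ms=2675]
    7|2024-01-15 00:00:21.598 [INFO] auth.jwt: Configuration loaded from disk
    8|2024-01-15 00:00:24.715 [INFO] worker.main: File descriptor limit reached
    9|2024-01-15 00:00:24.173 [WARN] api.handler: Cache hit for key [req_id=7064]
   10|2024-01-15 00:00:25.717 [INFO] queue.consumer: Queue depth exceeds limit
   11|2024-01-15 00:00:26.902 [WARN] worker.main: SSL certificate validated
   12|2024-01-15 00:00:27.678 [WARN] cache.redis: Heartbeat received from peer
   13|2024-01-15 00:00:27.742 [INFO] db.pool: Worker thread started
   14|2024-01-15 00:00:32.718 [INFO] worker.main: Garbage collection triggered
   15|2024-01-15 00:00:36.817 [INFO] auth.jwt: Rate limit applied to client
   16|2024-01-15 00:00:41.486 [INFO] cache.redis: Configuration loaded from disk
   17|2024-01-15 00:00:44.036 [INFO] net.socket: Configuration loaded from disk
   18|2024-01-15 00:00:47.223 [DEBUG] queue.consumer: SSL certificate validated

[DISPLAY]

█024-01-15 00:00:05.829 [INFO] db.pool: Request processed successfully       ▲
2024-01-15 00:00:06.659 [WARN] api.handler: Configuration loaded from disk   █
2024-01-15 00:00:08.593 [DEBUG] queue.consumer: Worker thread started        ░
2024-01-15 00:00:13.924 [DEBUG] http.server: File descriptor limit reached [c░
2024-01-15 00:00:16.309 [WARN] net.socket: Request processed successfully    ░
2024-01-15 00:00:19.285 [WARN] api.handler: Configuration loaded from disk [d░
2024-01-15 00:00:21.598 [INFO] auth.jwt: Configuration loaded from disk      ░
2024-01-15 00:00:24.715 [INFO] worker.main: File descriptor limit reached    ░
2024-01-15 00:00:24.173 [WARN] api.handler: Cache hit for key [req_id=7064]  ░
2024-01-15 00:00:25.717 [INFO] queue.consumer: Queue depth exceeds limit     ░
2024-01-15 00:00:26.902 [WARN] worker.main: SSL certificate validated        ░
2024-01-15 00:00:27.678 [WARN] cache.redis: Heartbeat received from peer     ░
2024-01-15 00:00:27.742 [INFO] db.pool: Worker thread started                ░
2024-01-15 00:00:32.718 [INFO] worker.main: Garbage collection triggered     ░
2024-01-15 00:00:36.817 [INFO] auth.jwt: Rate limit applied to client        ░
2024-01-15 00:00:41.486 [INFO] cache.redis: Configuration loaded from disk   ░
2024-01-15 00:00:44.036 [INFO] net.socket: Configuration loaded from disk    ░
2024-01-15 00:00:47.223 [DEBUG] queue.consumer: SSL certificate validated    ░
                                                                             ░
                                                                             ░
                                                                             ░
                                                                             ░
                                                                             ░
                                                                             ▼


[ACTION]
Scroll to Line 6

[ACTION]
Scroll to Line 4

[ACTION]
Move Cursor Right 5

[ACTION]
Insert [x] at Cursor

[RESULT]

2024-x█1-15 00:00:05.829 [INFO] db.pool: Request processed successfully      ▲
2024-01-15 00:00:06.659 [WARN] api.handler: Configuration loaded from disk   █
2024-01-15 00:00:08.593 [DEBUG] queue.consumer: Worker thread started        ░
2024-01-15 00:00:13.924 [DEBUG] http.server: File descriptor limit reached [c░
2024-01-15 00:00:16.309 [WARN] net.socket: Request processed successfully    ░
2024-01-15 00:00:19.285 [WARN] api.handler: Configuration loaded from disk [d░
2024-01-15 00:00:21.598 [INFO] auth.jwt: Configuration loaded from disk      ░
2024-01-15 00:00:24.715 [INFO] worker.main: File descriptor limit reached    ░
2024-01-15 00:00:24.173 [WARN] api.handler: Cache hit for key [req_id=7064]  ░
2024-01-15 00:00:25.717 [INFO] queue.consumer: Queue depth exceeds limit     ░
2024-01-15 00:00:26.902 [WARN] worker.main: SSL certificate validated        ░
2024-01-15 00:00:27.678 [WARN] cache.redis: Heartbeat received from peer     ░
2024-01-15 00:00:27.742 [INFO] db.pool: Worker thread started                ░
2024-01-15 00:00:32.718 [INFO] worker.main: Garbage collection triggered     ░
2024-01-15 00:00:36.817 [INFO] auth.jwt: Rate limit applied to client        ░
2024-01-15 00:00:41.486 [INFO] cache.redis: Configuration loaded from disk   ░
2024-01-15 00:00:44.036 [INFO] net.socket: Configuration loaded from disk    ░
2024-01-15 00:00:47.223 [DEBUG] queue.consumer: SSL certificate validated    ░
                                                                             ░
                                                                             ░
                                                                             ░
                                                                             ░
                                                                             ░
                                                                             ▼


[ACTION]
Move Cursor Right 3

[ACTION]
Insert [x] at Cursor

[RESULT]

2024-x01-x█5 00:00:05.829 [INFO] db.pool: Request processed successfully     ▲
2024-01-15 00:00:06.659 [WARN] api.handler: Configuration loaded from disk   █
2024-01-15 00:00:08.593 [DEBUG] queue.consumer: Worker thread started        ░
2024-01-15 00:00:13.924 [DEBUG] http.server: File descriptor limit reached [c░
2024-01-15 00:00:16.309 [WARN] net.socket: Request processed successfully    ░
2024-01-15 00:00:19.285 [WARN] api.handler: Configuration loaded from disk [d░
2024-01-15 00:00:21.598 [INFO] auth.jwt: Configuration loaded from disk      ░
2024-01-15 00:00:24.715 [INFO] worker.main: File descriptor limit reached    ░
2024-01-15 00:00:24.173 [WARN] api.handler: Cache hit for key [req_id=7064]  ░
2024-01-15 00:00:25.717 [INFO] queue.consumer: Queue depth exceeds limit     ░
2024-01-15 00:00:26.902 [WARN] worker.main: SSL certificate validated        ░
2024-01-15 00:00:27.678 [WARN] cache.redis: Heartbeat received from peer     ░
2024-01-15 00:00:27.742 [INFO] db.pool: Worker thread started                ░
2024-01-15 00:00:32.718 [INFO] worker.main: Garbage collection triggered     ░
2024-01-15 00:00:36.817 [INFO] auth.jwt: Rate limit applied to client        ░
2024-01-15 00:00:41.486 [INFO] cache.redis: Configuration loaded from disk   ░
2024-01-15 00:00:44.036 [INFO] net.socket: Configuration loaded from disk    ░
2024-01-15 00:00:47.223 [DEBUG] queue.consumer: SSL certificate validated    ░
                                                                             ░
                                                                             ░
                                                                             ░
                                                                             ░
                                                                             ░
                                                                             ▼


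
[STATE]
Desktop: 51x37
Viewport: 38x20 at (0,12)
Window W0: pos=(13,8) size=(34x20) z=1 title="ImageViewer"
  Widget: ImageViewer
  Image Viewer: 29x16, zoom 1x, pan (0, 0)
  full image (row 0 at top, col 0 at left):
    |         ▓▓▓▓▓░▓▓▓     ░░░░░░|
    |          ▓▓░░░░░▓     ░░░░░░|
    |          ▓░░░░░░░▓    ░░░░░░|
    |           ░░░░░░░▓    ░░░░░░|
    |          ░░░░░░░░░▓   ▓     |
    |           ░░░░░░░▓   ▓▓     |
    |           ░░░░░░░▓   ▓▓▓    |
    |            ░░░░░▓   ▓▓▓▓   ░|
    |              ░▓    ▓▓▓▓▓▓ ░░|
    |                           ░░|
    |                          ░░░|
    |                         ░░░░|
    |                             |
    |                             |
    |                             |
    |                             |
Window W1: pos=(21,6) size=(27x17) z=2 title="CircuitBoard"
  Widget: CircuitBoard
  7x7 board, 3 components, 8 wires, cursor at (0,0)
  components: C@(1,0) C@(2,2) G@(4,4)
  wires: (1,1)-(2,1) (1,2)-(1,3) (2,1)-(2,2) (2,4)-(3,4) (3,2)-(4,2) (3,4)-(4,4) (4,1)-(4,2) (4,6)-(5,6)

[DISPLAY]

             ┃       ┃1   C   ·   · ─ 
             ┃       ┃        │       
             ┃       ┃2       · ─ C   
             ┃       ┃                
             ┃       ┃3           ·   
             ┃       ┃            │   
             ┃       ┃4       · ─ ·   
             ┃       ┃                
             ┃       ┃5               
             ┃       ┃                
             ┃       ┗━━━━━━━━━━━━━━━━
             ┃                        
             ┃                        
             ┃                        
             ┃                        
             ┗━━━━━━━━━━━━━━━━━━━━━━━━
                                      
                                      
                                      
                                      


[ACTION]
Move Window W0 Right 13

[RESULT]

                 ┃   ┃1   C   ·   · ─ 
                 ┃   ┃        │       
                 ┃   ┃2       · ─ C   
                 ┃   ┃                
                 ┃   ┃3           ·   
                 ┃   ┃            │   
                 ┃   ┃4       · ─ ·   
                 ┃   ┃                
                 ┃   ┃5               
                 ┃   ┃                
                 ┃   ┗━━━━━━━━━━━━━━━━
                 ┃                    
                 ┃                    
                 ┃                    
                 ┃                    
                 ┗━━━━━━━━━━━━━━━━━━━━
                                      
                                      
                                      
                                      


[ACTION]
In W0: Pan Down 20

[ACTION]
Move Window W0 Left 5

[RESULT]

            ┃        ┃1   C   ·   · ─ 
            ┃        ┃        │       
            ┃        ┃2       · ─ C   
            ┃        ┃                
            ┃        ┃3           ·   
            ┃        ┃            │   
            ┃        ┃4       · ─ ·   
            ┃        ┃                
            ┃        ┃5               
            ┃        ┃                
            ┃        ┗━━━━━━━━━━━━━━━━
            ┃                         
            ┃                         
            ┃                         
            ┃                         
            ┗━━━━━━━━━━━━━━━━━━━━━━━━━
                                      
                                      
                                      
                                      


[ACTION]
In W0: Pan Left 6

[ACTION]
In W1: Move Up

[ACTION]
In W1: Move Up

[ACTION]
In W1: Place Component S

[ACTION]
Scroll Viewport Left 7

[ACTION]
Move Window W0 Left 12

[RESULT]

┃                    ┃1   C   ·   · ─ 
┃                    ┃        │       
┃                    ┃2       · ─ C   
┃                    ┃                
┃                    ┃3           ·   
┃                    ┃            │   
┃                    ┃4       · ─ ·   
┃                    ┃                
┃                    ┃5               
┃                    ┃                
┃                    ┗━━━━━━━━━━━━━━━━
┃                                ┃    
┃                                ┃    
┃                                ┃    
┃                                ┃    
┗━━━━━━━━━━━━━━━━━━━━━━━━━━━━━━━━┛    
                                      
                                      
                                      
                                      


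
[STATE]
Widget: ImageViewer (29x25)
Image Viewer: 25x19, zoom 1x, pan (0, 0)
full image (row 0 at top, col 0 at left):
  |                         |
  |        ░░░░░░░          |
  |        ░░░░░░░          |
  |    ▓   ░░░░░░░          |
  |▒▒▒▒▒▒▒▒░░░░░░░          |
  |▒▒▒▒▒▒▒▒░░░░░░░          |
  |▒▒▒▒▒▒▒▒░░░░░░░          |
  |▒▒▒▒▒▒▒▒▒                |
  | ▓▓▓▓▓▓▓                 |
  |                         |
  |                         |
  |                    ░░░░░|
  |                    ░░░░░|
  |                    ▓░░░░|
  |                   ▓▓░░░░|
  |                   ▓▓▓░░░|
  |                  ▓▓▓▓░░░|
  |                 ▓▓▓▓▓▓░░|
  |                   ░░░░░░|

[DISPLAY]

                             
        ░░░░░░░              
        ░░░░░░░              
    ▓   ░░░░░░░              
▒▒▒▒▒▒▒▒░░░░░░░              
▒▒▒▒▒▒▒▒░░░░░░░              
▒▒▒▒▒▒▒▒░░░░░░░              
▒▒▒▒▒▒▒▒▒                    
 ▓▓▓▓▓▓▓                     
                             
                             
                    ░░░░░    
                    ░░░░░    
                    ▓░░░░    
                   ▓▓░░░░    
                   ▓▓▓░░░    
                  ▓▓▓▓░░░    
                 ▓▓▓▓▓▓░░    
                   ░░░░░░    
                             
                             
                             
                             
                             
                             


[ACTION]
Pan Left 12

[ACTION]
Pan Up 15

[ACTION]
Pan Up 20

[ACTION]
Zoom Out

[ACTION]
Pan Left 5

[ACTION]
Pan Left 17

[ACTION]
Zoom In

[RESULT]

                             
                             
                ░░░░░░░░░░░░░
                ░░░░░░░░░░░░░
                ░░░░░░░░░░░░░
                ░░░░░░░░░░░░░
        ▓▓      ░░░░░░░░░░░░░
        ▓▓      ░░░░░░░░░░░░░
▒▒▒▒▒▒▒▒▒▒▒▒▒▒▒▒░░░░░░░░░░░░░
▒▒▒▒▒▒▒▒▒▒▒▒▒▒▒▒░░░░░░░░░░░░░
▒▒▒▒▒▒▒▒▒▒▒▒▒▒▒▒░░░░░░░░░░░░░
▒▒▒▒▒▒▒▒▒▒▒▒▒▒▒▒░░░░░░░░░░░░░
▒▒▒▒▒▒▒▒▒▒▒▒▒▒▒▒░░░░░░░░░░░░░
▒▒▒▒▒▒▒▒▒▒▒▒▒▒▒▒░░░░░░░░░░░░░
▒▒▒▒▒▒▒▒▒▒▒▒▒▒▒▒▒▒           
▒▒▒▒▒▒▒▒▒▒▒▒▒▒▒▒▒▒           
  ▓▓▓▓▓▓▓▓▓▓▓▓▓▓             
  ▓▓▓▓▓▓▓▓▓▓▓▓▓▓             
                             
                             
                             
                             
                             
                             
                             


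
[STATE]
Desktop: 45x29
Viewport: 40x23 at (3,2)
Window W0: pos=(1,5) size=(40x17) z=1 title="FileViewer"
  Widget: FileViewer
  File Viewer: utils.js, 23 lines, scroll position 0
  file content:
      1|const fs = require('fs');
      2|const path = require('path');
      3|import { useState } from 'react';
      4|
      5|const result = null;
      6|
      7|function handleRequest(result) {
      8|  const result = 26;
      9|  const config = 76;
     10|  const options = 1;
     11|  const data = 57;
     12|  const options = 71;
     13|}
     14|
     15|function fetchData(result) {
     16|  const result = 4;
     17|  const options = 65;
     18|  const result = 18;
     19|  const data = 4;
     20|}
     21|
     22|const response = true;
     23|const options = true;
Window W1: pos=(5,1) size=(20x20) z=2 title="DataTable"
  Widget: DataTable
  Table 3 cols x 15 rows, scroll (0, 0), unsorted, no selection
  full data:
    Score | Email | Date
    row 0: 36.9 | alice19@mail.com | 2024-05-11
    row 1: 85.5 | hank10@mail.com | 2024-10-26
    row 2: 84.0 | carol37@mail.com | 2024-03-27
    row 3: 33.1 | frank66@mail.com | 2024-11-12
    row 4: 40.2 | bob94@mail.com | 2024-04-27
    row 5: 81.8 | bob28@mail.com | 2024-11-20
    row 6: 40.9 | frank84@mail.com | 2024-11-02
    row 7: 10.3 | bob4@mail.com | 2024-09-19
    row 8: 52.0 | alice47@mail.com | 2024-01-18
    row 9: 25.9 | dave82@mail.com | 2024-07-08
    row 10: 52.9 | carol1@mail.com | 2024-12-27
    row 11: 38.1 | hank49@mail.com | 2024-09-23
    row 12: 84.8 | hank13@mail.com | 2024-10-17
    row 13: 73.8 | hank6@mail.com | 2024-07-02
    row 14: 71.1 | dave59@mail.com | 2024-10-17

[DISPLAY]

  ┃ DataTable        ┃                  
  ┠──────────────────┨                  
  ┃Score│Email       ┃                  
━━┃─────┼────────────┃━━━━━━━━━━━━━━━┓  
Fi┃36.9 │alice19@mail┃               ┃  
──┃85.5 │hank10@mail.┃───────────────┨  
on┃84.0 │carol37@mail┃);            ▲┃  
on┃33.1 │frank66@mail┃ath');        █┃  
mp┃40.2 │bob94@mail.c┃m 'react';    ░┃  
  ┃81.8 │bob28@mail.c┃              ░┃  
on┃40.9 │frank84@mail┃              ░┃  
  ┃10.3 │bob4@mail.co┃              ░┃  
un┃52.0 │alice47@mail┃result) {     ░┃  
 c┃25.9 │dave82@mail.┃              ░┃  
 c┃52.9 │carol1@mail.┃              ░┃  
 c┃38.1 │hank49@mail.┃              ░┃  
 c┃84.8 │hank13@mail.┃              ░┃  
 c┃73.8 │hank6@mail.c┃              ░┃  
  ┗━━━━━━━━━━━━━━━━━━┛              ▼┃  
━━━━━━━━━━━━━━━━━━━━━━━━━━━━━━━━━━━━━┛  
                                        
                                        
                                        


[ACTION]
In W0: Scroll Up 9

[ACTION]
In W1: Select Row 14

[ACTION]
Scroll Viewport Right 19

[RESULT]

┃ DataTable        ┃                    
┠──────────────────┨                    
┃Score│Email       ┃                    
┃─────┼────────────┃━━━━━━━━━━━━━━━┓    
┃36.9 │alice19@mail┃               ┃    
┃85.5 │hank10@mail.┃───────────────┨    
┃84.0 │carol37@mail┃);            ▲┃    
┃33.1 │frank66@mail┃ath');        █┃    
┃40.2 │bob94@mail.c┃m 'react';    ░┃    
┃81.8 │bob28@mail.c┃              ░┃    
┃40.9 │frank84@mail┃              ░┃    
┃10.3 │bob4@mail.co┃              ░┃    
┃52.0 │alice47@mail┃result) {     ░┃    
┃25.9 │dave82@mail.┃              ░┃    
┃52.9 │carol1@mail.┃              ░┃    
┃38.1 │hank49@mail.┃              ░┃    
┃84.8 │hank13@mail.┃              ░┃    
┃73.8 │hank6@mail.c┃              ░┃    
┗━━━━━━━━━━━━━━━━━━┛              ▼┃    
━━━━━━━━━━━━━━━━━━━━━━━━━━━━━━━━━━━┛    
                                        
                                        
                                        


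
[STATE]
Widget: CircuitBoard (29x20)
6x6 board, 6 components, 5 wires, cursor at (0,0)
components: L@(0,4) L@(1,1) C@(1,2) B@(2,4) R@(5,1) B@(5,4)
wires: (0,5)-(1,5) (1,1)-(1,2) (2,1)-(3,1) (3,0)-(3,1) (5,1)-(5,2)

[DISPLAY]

   0 1 2 3 4 5               
0  [.]              L   ·    
                        │    
1       L ─ C           ·    
                             
2       ·           B        
        │                    
3   · ─ ·                    
                             
4                            
                             
5       R ─ ·       B        
Cursor: (0,0)                
                             
                             
                             
                             
                             
                             
                             


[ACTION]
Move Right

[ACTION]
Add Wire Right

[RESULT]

   0 1 2 3 4 5               
0      [.]─ ·       L   ·    
                        │    
1       L ─ C           ·    
                             
2       ·           B        
        │                    
3   · ─ ·                    
                             
4                            
                             
5       R ─ ·       B        
Cursor: (0,1)                
                             
                             
                             
                             
                             
                             
                             


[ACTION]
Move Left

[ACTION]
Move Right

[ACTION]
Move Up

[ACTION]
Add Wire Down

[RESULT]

   0 1 2 3 4 5               
0      [.]─ ·       L   ·    
        │               │    
1       L ─ C           ·    
                             
2       ·           B        
        │                    
3   · ─ ·                    
                             
4                            
                             
5       R ─ ·       B        
Cursor: (0,1)                
                             
                             
                             
                             
                             
                             
                             


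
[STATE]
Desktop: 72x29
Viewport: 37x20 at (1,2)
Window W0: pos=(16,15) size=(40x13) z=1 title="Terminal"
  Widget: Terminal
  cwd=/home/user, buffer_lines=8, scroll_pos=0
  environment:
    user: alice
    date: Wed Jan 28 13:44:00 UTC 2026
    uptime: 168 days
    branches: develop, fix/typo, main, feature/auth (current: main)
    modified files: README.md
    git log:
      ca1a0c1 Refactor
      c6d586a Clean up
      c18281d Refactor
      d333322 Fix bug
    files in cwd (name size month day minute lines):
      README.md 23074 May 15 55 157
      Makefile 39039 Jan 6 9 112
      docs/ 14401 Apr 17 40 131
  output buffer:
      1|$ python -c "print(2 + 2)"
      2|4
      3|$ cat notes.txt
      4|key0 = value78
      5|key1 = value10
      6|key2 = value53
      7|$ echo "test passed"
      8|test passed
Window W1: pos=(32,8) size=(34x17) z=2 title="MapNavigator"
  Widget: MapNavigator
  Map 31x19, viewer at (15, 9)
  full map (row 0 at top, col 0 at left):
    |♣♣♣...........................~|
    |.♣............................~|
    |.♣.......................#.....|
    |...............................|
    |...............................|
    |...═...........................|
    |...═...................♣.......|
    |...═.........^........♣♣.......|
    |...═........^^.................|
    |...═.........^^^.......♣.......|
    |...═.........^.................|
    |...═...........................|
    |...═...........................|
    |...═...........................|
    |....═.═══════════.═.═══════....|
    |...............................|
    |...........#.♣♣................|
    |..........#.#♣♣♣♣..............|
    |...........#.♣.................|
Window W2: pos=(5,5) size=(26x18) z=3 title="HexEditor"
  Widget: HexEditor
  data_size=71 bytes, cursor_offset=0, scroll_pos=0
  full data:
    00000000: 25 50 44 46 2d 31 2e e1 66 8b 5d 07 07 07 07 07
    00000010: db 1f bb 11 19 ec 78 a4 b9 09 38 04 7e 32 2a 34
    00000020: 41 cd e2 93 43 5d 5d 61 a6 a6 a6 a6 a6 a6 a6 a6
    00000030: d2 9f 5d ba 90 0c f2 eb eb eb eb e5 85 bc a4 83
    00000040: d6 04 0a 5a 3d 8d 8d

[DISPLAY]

                                     
                                     
                                     
    ┏━━━━━━━━━━━━━━━━━━━━━━━━┓       
    ┃ HexEditor              ┃       
    ┠────────────────────────┨       
    ┃00000000  25 50 44 46 2d┃ ┏━━━━━
    ┃00000010  db 1f bb 11 19┃ ┃ MapN
    ┃00000020  41 cd e2 93 43┃ ┠─────
    ┃00000030  d2 9f 5d ba 90┃ ┃ ....
    ┃00000040  d6 04 0a 5a 3d┃ ┃ ....
    ┃                        ┃ ┃ ...═
    ┃                        ┃ ┃ ...═
    ┃                        ┃━┃ ...═
    ┃                        ┃ ┃ ...═
    ┃                        ┃─┃ ...═
    ┃                        ┃r┃ ...═
    ┃                        ┃ ┃ ...═
    ┃                        ┃t┃ ...═
    ┃                        ┃ ┃ ...═


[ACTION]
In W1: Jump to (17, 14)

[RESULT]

                                     
                                     
                                     
    ┏━━━━━━━━━━━━━━━━━━━━━━━━┓       
    ┃ HexEditor              ┃       
    ┠────────────────────────┨       
    ┃00000000  25 50 44 46 2d┃ ┏━━━━━
    ┃00000010  db 1f bb 11 19┃ ┃ MapN
    ┃00000020  41 cd e2 93 43┃ ┠─────
    ┃00000030  d2 9f 5d ba 90┃ ┃..═..
    ┃00000040  d6 04 0a 5a 3d┃ ┃..═..
    ┃                        ┃ ┃..═..
    ┃                        ┃ ┃..═..
    ┃                        ┃━┃..═..
    ┃                        ┃ ┃..═..
    ┃                        ┃─┃...═.
    ┃                        ┃r┃.....
    ┃                        ┃ ┃.....
    ┃                        ┃t┃.....
    ┃                        ┃ ┃.....


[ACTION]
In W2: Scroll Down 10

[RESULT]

                                     
                                     
                                     
    ┏━━━━━━━━━━━━━━━━━━━━━━━━┓       
    ┃ HexEditor              ┃       
    ┠────────────────────────┨       
    ┃00000040  d6 04 0a 5a 3d┃ ┏━━━━━
    ┃                        ┃ ┃ MapN
    ┃                        ┃ ┠─────
    ┃                        ┃ ┃..═..
    ┃                        ┃ ┃..═..
    ┃                        ┃ ┃..═..
    ┃                        ┃ ┃..═..
    ┃                        ┃━┃..═..
    ┃                        ┃ ┃..═..
    ┃                        ┃─┃...═.
    ┃                        ┃r┃.....
    ┃                        ┃ ┃.....
    ┃                        ┃t┃.....
    ┃                        ┃ ┃.....


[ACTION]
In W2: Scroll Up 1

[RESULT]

                                     
                                     
                                     
    ┏━━━━━━━━━━━━━━━━━━━━━━━━┓       
    ┃ HexEditor              ┃       
    ┠────────────────────────┨       
    ┃00000030  d2 9f 5d ba 90┃ ┏━━━━━
    ┃00000040  d6 04 0a 5a 3d┃ ┃ MapN
    ┃                        ┃ ┠─────
    ┃                        ┃ ┃..═..
    ┃                        ┃ ┃..═..
    ┃                        ┃ ┃..═..
    ┃                        ┃ ┃..═..
    ┃                        ┃━┃..═..
    ┃                        ┃ ┃..═..
    ┃                        ┃─┃...═.
    ┃                        ┃r┃.....
    ┃                        ┃ ┃.....
    ┃                        ┃t┃.....
    ┃                        ┃ ┃.....


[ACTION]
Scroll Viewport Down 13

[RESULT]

    ┃00000040  d6 04 0a 5a 3d┃ ┃ MapN
    ┃                        ┃ ┠─────
    ┃                        ┃ ┃..═..
    ┃                        ┃ ┃..═..
    ┃                        ┃ ┃..═..
    ┃                        ┃ ┃..═..
    ┃                        ┃━┃..═..
    ┃                        ┃ ┃..═..
    ┃                        ┃─┃...═.
    ┃                        ┃r┃.....
    ┃                        ┃ ┃.....
    ┃                        ┃t┃.....
    ┃                        ┃ ┃.....
    ┗━━━━━━━━━━━━━━━━━━━━━━━━┛ ┃     
               ┃key2 = value53 ┃     
               ┃$ echo "test pa┗━━━━━
               ┃test passed          
               ┃$ █                  
               ┗━━━━━━━━━━━━━━━━━━━━━
                                     


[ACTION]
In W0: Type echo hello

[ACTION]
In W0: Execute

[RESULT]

    ┃00000040  d6 04 0a 5a 3d┃ ┃ MapN
    ┃                        ┃ ┠─────
    ┃                        ┃ ┃..═..
    ┃                        ┃ ┃..═..
    ┃                        ┃ ┃..═..
    ┃                        ┃ ┃..═..
    ┃                        ┃━┃..═..
    ┃                        ┃ ┃..═..
    ┃                        ┃─┃...═.
    ┃                        ┃t┃.....
    ┃                        ┃ ┃.....
    ┃                        ┃ ┃.....
    ┃                        ┃ ┃.....
    ┗━━━━━━━━━━━━━━━━━━━━━━━━┛a┃     
               ┃test passed    ┃     
               ┃$ echo hello   ┗━━━━━
               ┃hello                
               ┃$ █                  
               ┗━━━━━━━━━━━━━━━━━━━━━
                                     


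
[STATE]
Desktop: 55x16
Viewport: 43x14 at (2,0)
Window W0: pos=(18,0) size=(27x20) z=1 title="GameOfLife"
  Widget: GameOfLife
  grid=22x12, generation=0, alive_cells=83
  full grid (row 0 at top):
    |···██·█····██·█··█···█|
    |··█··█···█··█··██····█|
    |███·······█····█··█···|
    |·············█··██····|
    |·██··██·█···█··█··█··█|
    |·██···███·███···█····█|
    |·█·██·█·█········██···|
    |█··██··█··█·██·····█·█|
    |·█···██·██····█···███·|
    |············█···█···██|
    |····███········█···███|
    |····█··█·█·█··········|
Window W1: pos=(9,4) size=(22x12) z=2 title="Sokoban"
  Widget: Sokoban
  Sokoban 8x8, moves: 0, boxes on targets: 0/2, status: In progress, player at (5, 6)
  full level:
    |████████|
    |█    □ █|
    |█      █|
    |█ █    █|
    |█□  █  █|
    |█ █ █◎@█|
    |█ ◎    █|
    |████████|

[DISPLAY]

                ┏━━━━━━━━━━━━━━━━━━━━━━━━━┓
                ┃ GameOfLife              ┃
                ┠─────────────────────────┨
                ┃Gen: 0                   ┃
       ┏━━━━━━━━━━━━━━━━━━━━┓█·█··█···█   ┃
       ┃ Sokoban            ┃█··██····█   ┃
       ┠────────────────────┨···█··█···   ┃
       ┃████████            ┃·█··██····   ┃
       ┃█    □ █            ┃█··█··█··█   ┃
       ┃█      █            ┃█···█····█   ┃
       ┃█ █    █            ┃·····██···   ┃
       ┃█□  █  █            ┃██·····█·█   ┃
       ┃█ █ █◎@█            ┃··█···███·   ┃
       ┃█ ◎    █            ┃█···█···██   ┃


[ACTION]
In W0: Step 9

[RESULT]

                ┏━━━━━━━━━━━━━━━━━━━━━━━━━┓
                ┃ GameOfLife              ┃
                ┠─────────────────────────┨
                ┃Gen: 9                   ┃
       ┏━━━━━━━━━━━━━━━━━━━━┓··········   ┃
       ┃ Sokoban            ┃······█···   ┃
       ┠────────────────────┨····█··█··   ┃
       ┃████████            ┃···████···   ┃
       ┃█    □ █            ┃····█████·   ┃
       ┃█      █            ┃··········   ┃
       ┃█ █    █            ┃·█········   ┃
       ┃█□  █  █            ┃··········   ┃
       ┃█ █ █◎@█            ┃·█········   ┃
       ┃█ ◎    █            ┃·█·····██·   ┃


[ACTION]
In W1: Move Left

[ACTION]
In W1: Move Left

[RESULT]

                ┏━━━━━━━━━━━━━━━━━━━━━━━━━┓
                ┃ GameOfLife              ┃
                ┠─────────────────────────┨
                ┃Gen: 9                   ┃
       ┏━━━━━━━━━━━━━━━━━━━━┓··········   ┃
       ┃ Sokoban            ┃······█···   ┃
       ┠────────────────────┨····█··█··   ┃
       ┃████████            ┃···████···   ┃
       ┃█    □ █            ┃····█████·   ┃
       ┃█      █            ┃··········   ┃
       ┃█ █    █            ┃·█········   ┃
       ┃█□  █  █            ┃··········   ┃
       ┃█ █ █+ █            ┃·█········   ┃
       ┃█ ◎    █            ┃·█·····██·   ┃
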